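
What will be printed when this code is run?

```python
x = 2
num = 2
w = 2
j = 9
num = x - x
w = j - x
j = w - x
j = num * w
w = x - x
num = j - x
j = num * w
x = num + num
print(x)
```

num = 2-2 = 0
w = 9-2 = 7
j = 7-2 = 5
j = 0*7 = 0
w = 2-2 = 0
num = 0-2 = -2
j = (-2)*0 = 0
x = (-2)+(-2) = -4

-4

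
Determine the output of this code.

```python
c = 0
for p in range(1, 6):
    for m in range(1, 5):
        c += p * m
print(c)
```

150

p=1,m=1: c = 0+1 = 1
p=1,m=2: c = 1+2 = 3
p=1,m=3: c = 3+3 = 6
p=1,m=4: c = 6+4 = 10
p=2,m=1: c = 10+2 = 12
p=2,m=2: c = 12+4 = 16
p=2,m=3: c = 16+6 = 22
p=2,m=4: c = 22+8 = 30
p=3,m=1: c = 30+3 = 33
p=3,m=2: c = 33+6 = 39
p=3,m=3: c = 39+9 = 48
p=3,m=4: c = 48+12 = 60
p=4,m=1: c = 60+4 = 64
p=4,m=2: c = 64+8 = 72
p=4,m=3: c = 72+12 = 84
p=4,m=4: c = 84+16 = 100
p=5,m=1: c = 100+5 = 105
p=5,m=2: c = 105+10 = 115
p=5,m=3: c = 115+15 = 130
p=5,m=4: c = 130+20 = 150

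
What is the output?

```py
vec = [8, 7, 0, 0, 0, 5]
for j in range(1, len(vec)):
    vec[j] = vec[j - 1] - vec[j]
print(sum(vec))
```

8

j=1: vec[1] = 8-7 = 1 → [8, 1, 0, 0, 0, 5]
j=2: vec[2] = 1-0 = 1 → [8, 1, 1, 0, 0, 5]
j=3: vec[3] = 1-0 = 1 → [8, 1, 1, 1, 0, 5]
j=4: vec[4] = 1-0 = 1 → [8, 1, 1, 1, 1, 5]
j=5: vec[5] = 1-5 = -4 → [8, 1, 1, 1, 1, -4]
sum = 8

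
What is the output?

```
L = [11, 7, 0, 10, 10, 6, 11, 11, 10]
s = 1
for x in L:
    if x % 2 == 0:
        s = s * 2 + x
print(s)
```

x=11: not even
x=7: not even
x=0: even, s = 1*2+0 = 2
x=10: even, s = 2*2+10 = 14
x=10: even, s = 14*2+10 = 38
x=6: even, s = 38*2+6 = 82
x=11: not even
x=11: not even
x=10: even, s = 82*2+10 = 174

174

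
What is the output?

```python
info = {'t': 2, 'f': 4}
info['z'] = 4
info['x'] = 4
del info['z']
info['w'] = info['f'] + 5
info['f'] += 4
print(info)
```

info['z'] = 4 → {'t': 2, 'f': 4, 'z': 4}
info['x'] = 4 → {'t': 2, 'f': 4, 'z': 4, 'x': 4}
del 'z' → {'t': 2, 'f': 4, 'x': 4}
info['w'] = info['f']+5 = 9 → {'t': 2, 'f': 4, 'x': 4, 'w': 9}
info['f'] = 4+4 = 8 → {'t': 2, 'f': 8, 'x': 4, 'w': 9}

{'t': 2, 'f': 8, 'x': 4, 'w': 9}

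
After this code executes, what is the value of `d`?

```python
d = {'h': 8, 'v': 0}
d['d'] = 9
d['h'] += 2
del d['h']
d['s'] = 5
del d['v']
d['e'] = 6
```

{'d': 9, 's': 5, 'e': 6}

d['d'] = 9 → {'h': 8, 'v': 0, 'd': 9}
d['h'] = 8+2 = 10 → {'h': 10, 'v': 0, 'd': 9}
del 'h' → {'v': 0, 'd': 9}
d['s'] = 5 → {'v': 0, 'd': 9, 's': 5}
del 'v' → {'d': 9, 's': 5}
d['e'] = 6 → {'d': 9, 's': 5, 'e': 6}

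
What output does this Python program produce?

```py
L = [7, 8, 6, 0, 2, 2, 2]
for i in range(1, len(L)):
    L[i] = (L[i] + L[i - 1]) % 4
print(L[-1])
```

i=1: L[1] = (8+7)%4 = 3 → [7, 3, 6, 0, 2, 2, 2]
i=2: L[2] = (6+3)%4 = 1 → [7, 3, 1, 0, 2, 2, 2]
i=3: L[3] = (0+1)%4 = 1 → [7, 3, 1, 1, 2, 2, 2]
i=4: L[4] = (2+1)%4 = 3 → [7, 3, 1, 1, 3, 2, 2]
i=5: L[5] = (2+3)%4 = 1 → [7, 3, 1, 1, 3, 1, 2]
i=6: L[6] = (2+1)%4 = 3 → [7, 3, 1, 1, 3, 1, 3]

3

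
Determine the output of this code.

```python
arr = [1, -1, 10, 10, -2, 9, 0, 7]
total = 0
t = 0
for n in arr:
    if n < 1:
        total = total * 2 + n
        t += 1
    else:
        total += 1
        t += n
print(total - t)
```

n=1: not <1, total = 0+1 = 1; t=1
n=-1: <1, total = 1*2+(-1) = 1; t=2
n=10: not <1, total = 1+1 = 2; t=12
n=10: not <1, total = 2+1 = 3; t=22
n=-2: <1, total = 3*2+(-2) = 4; t=23
n=9: not <1, total = 4+1 = 5; t=32
n=0: <1, total = 5*2+0 = 10; t=33
n=7: not <1, total = 10+1 = 11; t=40
total-t = 11-40 = -29

-29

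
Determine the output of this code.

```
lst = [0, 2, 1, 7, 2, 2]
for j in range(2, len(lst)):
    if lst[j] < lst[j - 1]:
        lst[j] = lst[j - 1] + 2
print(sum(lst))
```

j=2: 1<2, lst[2] = 2+2 = 4 → [0, 2, 4, 7, 2, 2]
j=3: 7>=4, unchanged → [0, 2, 4, 7, 2, 2]
j=4: 2<7, lst[4] = 7+2 = 9 → [0, 2, 4, 7, 9, 2]
j=5: 2<9, lst[5] = 9+2 = 11 → [0, 2, 4, 7, 9, 11]
sum = 33

33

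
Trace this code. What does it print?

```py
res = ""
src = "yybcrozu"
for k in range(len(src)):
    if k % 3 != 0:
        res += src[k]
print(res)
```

ybrou

k=0: skip
k=1: add 'y' → 'y'
k=2: add 'b' → 'yb'
k=3: skip
k=4: add 'r' → 'ybr'
k=5: add 'o' → 'ybro'
k=6: skip
k=7: add 'u' → 'ybrou'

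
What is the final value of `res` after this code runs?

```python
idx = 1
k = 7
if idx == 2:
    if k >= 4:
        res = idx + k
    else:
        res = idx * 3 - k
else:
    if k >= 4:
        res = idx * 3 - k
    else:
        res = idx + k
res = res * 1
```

idx=1, k=7
idx == 2 is False; k >= 4 is True
→ res = idx * 3 - k = -4
res = (-4)*1 = -4

-4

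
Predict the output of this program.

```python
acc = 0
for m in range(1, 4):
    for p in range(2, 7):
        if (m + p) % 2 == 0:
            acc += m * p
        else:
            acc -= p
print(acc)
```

24

m=1,p=2: odd sum, acc = 0-2 = -2
m=1,p=3: even sum, acc = (-2)+3 = 1
m=1,p=4: odd sum, acc = 1-4 = -3
m=1,p=5: even sum, acc = (-3)+5 = 2
m=1,p=6: odd sum, acc = 2-6 = -4
m=2,p=2: even sum, acc = (-4)+4 = 0
m=2,p=3: odd sum, acc = 0-3 = -3
m=2,p=4: even sum, acc = (-3)+8 = 5
m=2,p=5: odd sum, acc = 5-5 = 0
m=2,p=6: even sum, acc = 0+12 = 12
m=3,p=2: odd sum, acc = 12-2 = 10
m=3,p=3: even sum, acc = 10+9 = 19
m=3,p=4: odd sum, acc = 19-4 = 15
m=3,p=5: even sum, acc = 15+15 = 30
m=3,p=6: odd sum, acc = 30-6 = 24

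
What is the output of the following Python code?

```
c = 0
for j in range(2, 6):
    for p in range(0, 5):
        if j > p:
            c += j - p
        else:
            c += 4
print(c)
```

j=2,p=0: 2>0, c = 0+2 = 2
j=2,p=1: 2>1, c = 2+1 = 3
j=2,p=2: not 2>2, c = 3+4 = 7
j=2,p=3: not 2>3, c = 7+4 = 11
j=2,p=4: not 2>4, c = 11+4 = 15
j=3,p=0: 3>0, c = 15+3 = 18
j=3,p=1: 3>1, c = 18+2 = 20
j=3,p=2: 3>2, c = 20+1 = 21
j=3,p=3: not 3>3, c = 21+4 = 25
j=3,p=4: not 3>4, c = 25+4 = 29
j=4,p=0: 4>0, c = 29+4 = 33
j=4,p=1: 4>1, c = 33+3 = 36
j=4,p=2: 4>2, c = 36+2 = 38
j=4,p=3: 4>3, c = 38+1 = 39
j=4,p=4: not 4>4, c = 39+4 = 43
j=5,p=0: 5>0, c = 43+5 = 48
j=5,p=1: 5>1, c = 48+4 = 52
j=5,p=2: 5>2, c = 52+3 = 55
j=5,p=3: 5>3, c = 55+2 = 57
j=5,p=4: 5>4, c = 57+1 = 58

58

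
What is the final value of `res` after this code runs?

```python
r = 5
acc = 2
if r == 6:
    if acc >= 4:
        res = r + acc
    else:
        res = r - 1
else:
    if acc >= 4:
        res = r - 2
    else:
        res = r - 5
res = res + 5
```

5

r=5, acc=2
r == 6 is False; acc >= 4 is False
→ res = r - 5 = 0
res = 0+5 = 5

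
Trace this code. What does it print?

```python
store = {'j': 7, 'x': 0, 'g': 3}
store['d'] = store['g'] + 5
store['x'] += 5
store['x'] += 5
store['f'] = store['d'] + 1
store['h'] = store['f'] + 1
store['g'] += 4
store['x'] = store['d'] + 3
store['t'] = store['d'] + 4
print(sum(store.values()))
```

64

store['d'] = store['g']+5 = 8 → {'j': 7, 'x': 0, 'g': 3, 'd': 8}
store['x'] = 0+5 = 5 → {'j': 7, 'x': 5, 'g': 3, 'd': 8}
store['x'] = 5+5 = 10 → {'j': 7, 'x': 10, 'g': 3, 'd': 8}
store['f'] = store['d']+1 = 9 → {'j': 7, 'x': 10, 'g': 3, 'd': 8, 'f': 9}
store['h'] = store['f']+1 = 10 → {'j': 7, 'x': 10, 'g': 3, 'd': 8, 'f': 9, 'h': 10}
store['g'] = 3+4 = 7 → {'j': 7, 'x': 10, 'g': 7, 'd': 8, 'f': 9, 'h': 10}
store['x'] = store['d']+3 = 11 → {'j': 7, 'x': 11, 'g': 7, 'd': 8, 'f': 9, 'h': 10}
store['t'] = store['d']+4 = 12 → {'j': 7, 'x': 11, 'g': 7, 'd': 8, 'f': 9, 'h': 10, 't': 12}
sum of values = 64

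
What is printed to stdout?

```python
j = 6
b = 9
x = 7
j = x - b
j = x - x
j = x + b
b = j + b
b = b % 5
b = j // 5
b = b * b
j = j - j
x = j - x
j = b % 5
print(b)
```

j = 7-9 = -2
j = 7-7 = 0
j = 7+9 = 16
b = 16+9 = 25
b = 25%5 = 0
b = 16//5 = 3
b = 3*3 = 9
j = 16-16 = 0
x = 0-7 = -7
j = 9%5 = 4

9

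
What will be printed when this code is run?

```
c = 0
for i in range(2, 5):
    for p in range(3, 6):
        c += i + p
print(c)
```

63

i=2,p=3: c = 0+5 = 5
i=2,p=4: c = 5+6 = 11
i=2,p=5: c = 11+7 = 18
i=3,p=3: c = 18+6 = 24
i=3,p=4: c = 24+7 = 31
i=3,p=5: c = 31+8 = 39
i=4,p=3: c = 39+7 = 46
i=4,p=4: c = 46+8 = 54
i=4,p=5: c = 54+9 = 63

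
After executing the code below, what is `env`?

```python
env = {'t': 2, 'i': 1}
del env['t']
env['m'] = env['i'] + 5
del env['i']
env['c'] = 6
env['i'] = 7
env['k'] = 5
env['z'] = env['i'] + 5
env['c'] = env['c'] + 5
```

del 't' → {'i': 1}
env['m'] = env['i']+5 = 6 → {'i': 1, 'm': 6}
del 'i' → {'m': 6}
env['c'] = 6 → {'m': 6, 'c': 6}
env['i'] = 7 → {'m': 6, 'c': 6, 'i': 7}
env['k'] = 5 → {'m': 6, 'c': 6, 'i': 7, 'k': 5}
env['z'] = env['i']+5 = 12 → {'m': 6, 'c': 6, 'i': 7, 'k': 5, 'z': 12}
env['c'] = env['c']+5 = 11 → {'m': 6, 'c': 11, 'i': 7, 'k': 5, 'z': 12}

{'m': 6, 'c': 11, 'i': 7, 'k': 5, 'z': 12}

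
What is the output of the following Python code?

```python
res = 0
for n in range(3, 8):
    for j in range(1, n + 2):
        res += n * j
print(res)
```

n=3,j=1: res = 0+3 = 3
n=3,j=2: res = 3+6 = 9
n=3,j=3: res = 9+9 = 18
n=3,j=4: res = 18+12 = 30
n=4,j=1: res = 30+4 = 34
n=4,j=2: res = 34+8 = 42
n=4,j=3: res = 42+12 = 54
n=4,j=4: res = 54+16 = 70
n=4,j=5: res = 70+20 = 90
n=5,j=1: res = 90+5 = 95
n=5,j=2: res = 95+10 = 105
n=5,j=3: res = 105+15 = 120
n=5,j=4: res = 120+20 = 140
n=5,j=5: res = 140+25 = 165
n=5,j=6: res = 165+30 = 195
n=6,j=1: res = 195+6 = 201
n=6,j=2: res = 201+12 = 213
n=6,j=3: res = 213+18 = 231
n=6,j=4: res = 231+24 = 255
n=6,j=5: res = 255+30 = 285
n=6,j=6: res = 285+36 = 321
n=6,j=7: res = 321+42 = 363
n=7,j=1: res = 363+7 = 370
n=7,j=2: res = 370+14 = 384
n=7,j=3: res = 384+21 = 405
n=7,j=4: res = 405+28 = 433
n=7,j=5: res = 433+35 = 468
n=7,j=6: res = 468+42 = 510
n=7,j=7: res = 510+49 = 559
n=7,j=8: res = 559+56 = 615

615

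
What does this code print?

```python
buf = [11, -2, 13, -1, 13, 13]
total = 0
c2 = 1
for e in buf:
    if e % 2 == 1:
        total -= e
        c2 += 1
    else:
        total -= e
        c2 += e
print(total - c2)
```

-51

e=11: odd, total = 0-11 = -11; c2=2
e=-2: not odd, total = (-11)-(-2) = -9; c2=0
e=13: odd, total = (-9)-13 = -22; c2=1
e=-1: odd, total = (-22)-(-1) = -21; c2=2
e=13: odd, total = (-21)-13 = -34; c2=3
e=13: odd, total = (-34)-13 = -47; c2=4
total-c2 = (-47)-4 = -51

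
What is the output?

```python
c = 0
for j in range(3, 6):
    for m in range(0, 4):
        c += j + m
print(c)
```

66

j=3,m=0: c = 0+3 = 3
j=3,m=1: c = 3+4 = 7
j=3,m=2: c = 7+5 = 12
j=3,m=3: c = 12+6 = 18
j=4,m=0: c = 18+4 = 22
j=4,m=1: c = 22+5 = 27
j=4,m=2: c = 27+6 = 33
j=4,m=3: c = 33+7 = 40
j=5,m=0: c = 40+5 = 45
j=5,m=1: c = 45+6 = 51
j=5,m=2: c = 51+7 = 58
j=5,m=3: c = 58+8 = 66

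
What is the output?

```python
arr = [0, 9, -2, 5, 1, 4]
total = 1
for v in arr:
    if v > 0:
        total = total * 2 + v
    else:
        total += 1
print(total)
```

v=0: not >0, total = 1+1 = 2
v=9: >0, total = 2*2+9 = 13
v=-2: not >0, total = 13+1 = 14
v=5: >0, total = 14*2+5 = 33
v=1: >0, total = 33*2+1 = 67
v=4: >0, total = 67*2+4 = 138

138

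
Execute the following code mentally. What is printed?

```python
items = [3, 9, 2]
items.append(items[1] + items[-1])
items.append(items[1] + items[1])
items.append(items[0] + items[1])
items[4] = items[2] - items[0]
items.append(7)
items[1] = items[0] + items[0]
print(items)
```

append items[1]+items[-1] = 9+2 = 11 → [3, 9, 2, 11]
append items[1]+items[1] = 9+9 = 18 → [3, 9, 2, 11, 18]
append items[0]+items[1] = 3+9 = 12 → [3, 9, 2, 11, 18, 12]
items[4] = items[2]-items[0] = 2-3 = -1 → [3, 9, 2, 11, -1, 12]
append 7 → [3, 9, 2, 11, -1, 12, 7]
items[1] = items[0]+items[0] = 3+3 = 6 → [3, 6, 2, 11, -1, 12, 7]

[3, 6, 2, 11, -1, 12, 7]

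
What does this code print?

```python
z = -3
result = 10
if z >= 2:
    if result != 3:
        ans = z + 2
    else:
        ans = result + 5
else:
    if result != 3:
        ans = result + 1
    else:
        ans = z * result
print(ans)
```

z=-3, result=10
z >= 2 is False; result != 3 is True
→ ans = result + 1 = 11

11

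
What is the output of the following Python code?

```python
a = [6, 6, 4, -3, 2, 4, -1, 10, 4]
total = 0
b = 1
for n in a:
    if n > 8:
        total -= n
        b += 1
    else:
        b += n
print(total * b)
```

n=6: not >8; b=7
n=6: not >8; b=13
n=4: not >8; b=17
n=-3: not >8; b=14
n=2: not >8; b=16
n=4: not >8; b=20
n=-1: not >8; b=19
n=10: >8, total = 0-10 = -10; b=20
n=4: not >8; b=24
total*b = (-10)*24 = -240

-240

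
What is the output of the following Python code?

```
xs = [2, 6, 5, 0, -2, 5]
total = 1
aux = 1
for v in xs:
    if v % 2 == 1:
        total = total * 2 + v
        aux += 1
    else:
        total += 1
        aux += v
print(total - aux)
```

v=2: not odd, total = 1+1 = 2; aux=3
v=6: not odd, total = 2+1 = 3; aux=9
v=5: odd, total = 3*2+5 = 11; aux=10
v=0: not odd, total = 11+1 = 12; aux=10
v=-2: not odd, total = 12+1 = 13; aux=8
v=5: odd, total = 13*2+5 = 31; aux=9
total-aux = 31-9 = 22

22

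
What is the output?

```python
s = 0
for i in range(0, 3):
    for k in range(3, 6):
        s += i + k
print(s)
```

i=0,k=3: s = 0+3 = 3
i=0,k=4: s = 3+4 = 7
i=0,k=5: s = 7+5 = 12
i=1,k=3: s = 12+4 = 16
i=1,k=4: s = 16+5 = 21
i=1,k=5: s = 21+6 = 27
i=2,k=3: s = 27+5 = 32
i=2,k=4: s = 32+6 = 38
i=2,k=5: s = 38+7 = 45

45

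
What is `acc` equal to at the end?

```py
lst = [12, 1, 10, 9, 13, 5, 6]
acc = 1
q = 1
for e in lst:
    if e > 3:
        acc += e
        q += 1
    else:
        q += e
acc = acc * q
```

e=12: >3, acc = 1+12 = 13; q=2
e=1: not >3; q=3
e=10: >3, acc = 13+10 = 23; q=4
e=9: >3, acc = 23+9 = 32; q=5
e=13: >3, acc = 32+13 = 45; q=6
e=5: >3, acc = 45+5 = 50; q=7
e=6: >3, acc = 50+6 = 56; q=8
acc*q = 56*8 = 448

448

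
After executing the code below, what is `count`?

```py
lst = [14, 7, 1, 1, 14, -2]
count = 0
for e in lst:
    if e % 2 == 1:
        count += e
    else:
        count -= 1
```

6

e=14: not odd, count = 0-1 = -1
e=7: odd, count = (-1)+7 = 6
e=1: odd, count = 6+1 = 7
e=1: odd, count = 7+1 = 8
e=14: not odd, count = 8-1 = 7
e=-2: not odd, count = 7-1 = 6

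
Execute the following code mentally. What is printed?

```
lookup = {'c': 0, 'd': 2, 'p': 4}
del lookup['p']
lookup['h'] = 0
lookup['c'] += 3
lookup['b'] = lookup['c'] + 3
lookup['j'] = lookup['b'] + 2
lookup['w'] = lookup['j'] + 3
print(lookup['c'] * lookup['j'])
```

24

del 'p' → {'c': 0, 'd': 2}
lookup['h'] = 0 → {'c': 0, 'd': 2, 'h': 0}
lookup['c'] = 0+3 = 3 → {'c': 3, 'd': 2, 'h': 0}
lookup['b'] = lookup['c']+3 = 6 → {'c': 3, 'd': 2, 'h': 0, 'b': 6}
lookup['j'] = lookup['b']+2 = 8 → {'c': 3, 'd': 2, 'h': 0, 'b': 6, 'j': 8}
lookup['w'] = lookup['j']+3 = 11 → {'c': 3, 'd': 2, 'h': 0, 'b': 6, 'j': 8, 'w': 11}
lookup['c']*lookup['j'] = 3*8 = 24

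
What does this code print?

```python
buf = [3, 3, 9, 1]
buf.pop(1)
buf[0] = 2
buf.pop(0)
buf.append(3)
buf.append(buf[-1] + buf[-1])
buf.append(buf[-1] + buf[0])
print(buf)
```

pop(1) removes 3 → [3, 9, 1]
buf[0] = 2 → [2, 9, 1]
pop(0) removes 2 → [9, 1]
append 3 → [9, 1, 3]
append buf[-1]+buf[-1] = 3+3 = 6 → [9, 1, 3, 6]
append buf[-1]+buf[0] = 6+9 = 15 → [9, 1, 3, 6, 15]

[9, 1, 3, 6, 15]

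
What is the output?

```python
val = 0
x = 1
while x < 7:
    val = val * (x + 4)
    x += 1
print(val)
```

x=1: val = 0*5 = 0
x=2: val = 0*6 = 0
x=3: val = 0*7 = 0
x=4: val = 0*8 = 0
x=5: val = 0*9 = 0
x=6: val = 0*10 = 0

0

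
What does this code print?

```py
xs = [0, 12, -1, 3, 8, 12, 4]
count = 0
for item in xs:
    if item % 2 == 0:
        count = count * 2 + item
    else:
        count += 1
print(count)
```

172

item=0: even, count = 0*2+0 = 0
item=12: even, count = 0*2+12 = 12
item=-1: not even, count = 12+1 = 13
item=3: not even, count = 13+1 = 14
item=8: even, count = 14*2+8 = 36
item=12: even, count = 36*2+12 = 84
item=4: even, count = 84*2+4 = 172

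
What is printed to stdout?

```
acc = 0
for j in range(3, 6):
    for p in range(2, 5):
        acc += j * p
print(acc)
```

j=3,p=2: acc = 0+6 = 6
j=3,p=3: acc = 6+9 = 15
j=3,p=4: acc = 15+12 = 27
j=4,p=2: acc = 27+8 = 35
j=4,p=3: acc = 35+12 = 47
j=4,p=4: acc = 47+16 = 63
j=5,p=2: acc = 63+10 = 73
j=5,p=3: acc = 73+15 = 88
j=5,p=4: acc = 88+20 = 108

108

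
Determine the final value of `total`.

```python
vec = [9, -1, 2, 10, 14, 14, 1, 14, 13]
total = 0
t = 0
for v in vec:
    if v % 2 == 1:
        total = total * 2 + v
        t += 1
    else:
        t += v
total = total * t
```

4814

v=9: odd, total = 0*2+9 = 9; t=1
v=-1: odd, total = 9*2+(-1) = 17; t=2
v=2: not odd; t=4
v=10: not odd; t=14
v=14: not odd; t=28
v=14: not odd; t=42
v=1: odd, total = 17*2+1 = 35; t=43
v=14: not odd; t=57
v=13: odd, total = 35*2+13 = 83; t=58
total*t = 83*58 = 4814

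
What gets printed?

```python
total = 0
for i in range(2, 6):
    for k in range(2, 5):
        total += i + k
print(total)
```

i=2,k=2: total = 0+4 = 4
i=2,k=3: total = 4+5 = 9
i=2,k=4: total = 9+6 = 15
i=3,k=2: total = 15+5 = 20
i=3,k=3: total = 20+6 = 26
i=3,k=4: total = 26+7 = 33
i=4,k=2: total = 33+6 = 39
i=4,k=3: total = 39+7 = 46
i=4,k=4: total = 46+8 = 54
i=5,k=2: total = 54+7 = 61
i=5,k=3: total = 61+8 = 69
i=5,k=4: total = 69+9 = 78

78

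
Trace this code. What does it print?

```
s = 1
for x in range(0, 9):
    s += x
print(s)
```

x=0: s = 1+0 = 1
x=1: s = 1+1 = 2
x=2: s = 2+2 = 4
x=3: s = 4+3 = 7
x=4: s = 7+4 = 11
x=5: s = 11+5 = 16
x=6: s = 16+6 = 22
x=7: s = 22+7 = 29
x=8: s = 29+8 = 37

37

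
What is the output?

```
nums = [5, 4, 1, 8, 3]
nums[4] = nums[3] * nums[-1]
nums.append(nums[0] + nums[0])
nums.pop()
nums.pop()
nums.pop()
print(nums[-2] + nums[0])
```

nums[4] = nums[3]*nums[-1] = 8*3 = 24 → [5, 4, 1, 8, 24]
append nums[0]+nums[0] = 5+5 = 10 → [5, 4, 1, 8, 24, 10]
pop() removes 10 → [5, 4, 1, 8, 24]
pop() removes 24 → [5, 4, 1, 8]
pop() removes 8 → [5, 4, 1]
nums[-2]+nums[0] = 4+5 = 9

9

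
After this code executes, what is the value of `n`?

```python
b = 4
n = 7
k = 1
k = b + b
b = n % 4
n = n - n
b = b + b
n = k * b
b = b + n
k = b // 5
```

48

k = 4+4 = 8
b = 7%4 = 3
n = 7-7 = 0
b = 3+3 = 6
n = 8*6 = 48
b = 6+48 = 54
k = 54//5 = 10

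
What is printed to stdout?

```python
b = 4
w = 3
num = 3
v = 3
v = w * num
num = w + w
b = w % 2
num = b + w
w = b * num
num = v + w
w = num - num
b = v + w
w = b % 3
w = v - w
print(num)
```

13

v = 3*3 = 9
num = 3+3 = 6
b = 3%2 = 1
num = 1+3 = 4
w = 1*4 = 4
num = 9+4 = 13
w = 13-13 = 0
b = 9+0 = 9
w = 9%3 = 0
w = 9-0 = 9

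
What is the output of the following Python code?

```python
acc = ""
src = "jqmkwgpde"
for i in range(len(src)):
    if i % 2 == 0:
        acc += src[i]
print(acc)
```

i=0: add 'j' → 'j'
i=1: skip
i=2: add 'm' → 'jm'
i=3: skip
i=4: add 'w' → 'jmw'
i=5: skip
i=6: add 'p' → 'jmwp'
i=7: skip
i=8: add 'e' → 'jmwpe'

jmwpe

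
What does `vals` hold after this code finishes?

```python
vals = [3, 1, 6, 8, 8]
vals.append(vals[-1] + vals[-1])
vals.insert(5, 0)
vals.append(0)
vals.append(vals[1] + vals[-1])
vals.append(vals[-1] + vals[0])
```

append vals[-1]+vals[-1] = 8+8 = 16 → [3, 1, 6, 8, 8, 16]
insert 0 at 5 → [3, 1, 6, 8, 8, 0, 16]
append 0 → [3, 1, 6, 8, 8, 0, 16, 0]
append vals[1]+vals[-1] = 1+0 = 1 → [3, 1, 6, 8, 8, 0, 16, 0, 1]
append vals[-1]+vals[0] = 1+3 = 4 → [3, 1, 6, 8, 8, 0, 16, 0, 1, 4]

[3, 1, 6, 8, 8, 0, 16, 0, 1, 4]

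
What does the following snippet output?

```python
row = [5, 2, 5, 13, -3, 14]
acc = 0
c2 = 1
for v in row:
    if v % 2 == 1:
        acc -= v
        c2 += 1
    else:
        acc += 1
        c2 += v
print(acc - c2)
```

-39

v=5: odd, acc = 0-5 = -5; c2=2
v=2: not odd, acc = (-5)+1 = -4; c2=4
v=5: odd, acc = (-4)-5 = -9; c2=5
v=13: odd, acc = (-9)-13 = -22; c2=6
v=-3: odd, acc = (-22)-(-3) = -19; c2=7
v=14: not odd, acc = (-19)+1 = -18; c2=21
acc-c2 = (-18)-21 = -39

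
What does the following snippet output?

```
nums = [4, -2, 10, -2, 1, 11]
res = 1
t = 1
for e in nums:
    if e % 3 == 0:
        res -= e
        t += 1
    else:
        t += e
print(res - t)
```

-22

e=4: not %3==0; t=5
e=-2: not %3==0; t=3
e=10: not %3==0; t=13
e=-2: not %3==0; t=11
e=1: not %3==0; t=12
e=11: not %3==0; t=23
res-t = 1-23 = -22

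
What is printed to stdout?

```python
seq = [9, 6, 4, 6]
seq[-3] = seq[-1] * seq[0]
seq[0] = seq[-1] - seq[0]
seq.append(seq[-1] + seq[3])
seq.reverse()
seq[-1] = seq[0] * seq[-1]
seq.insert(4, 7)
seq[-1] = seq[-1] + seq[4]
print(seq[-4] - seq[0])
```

seq[-3] = seq[-1]*seq[0] = 6*9 = 54 → [9, 54, 4, 6]
seq[0] = seq[-1]-seq[0] = 6-9 = -3 → [-3, 54, 4, 6]
append seq[-1]+seq[3] = 6+6 = 12 → [-3, 54, 4, 6, 12]
reverse → [12, 6, 4, 54, -3]
seq[-1] = seq[0]*seq[-1] = 12*(-3) = -36 → [12, 6, 4, 54, -36]
insert 7 at 4 → [12, 6, 4, 54, 7, -36]
seq[-1] = seq[-1]+seq[4] = (-36)+7 = -29 → [12, 6, 4, 54, 7, -29]
seq[-4]-seq[0] = 4-12 = -8

-8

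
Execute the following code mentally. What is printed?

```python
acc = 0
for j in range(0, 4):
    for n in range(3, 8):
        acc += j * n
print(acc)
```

j=0,n=3: acc = 0+0 = 0
j=0,n=4: acc = 0+0 = 0
j=0,n=5: acc = 0+0 = 0
j=0,n=6: acc = 0+0 = 0
j=0,n=7: acc = 0+0 = 0
j=1,n=3: acc = 0+3 = 3
j=1,n=4: acc = 3+4 = 7
j=1,n=5: acc = 7+5 = 12
j=1,n=6: acc = 12+6 = 18
j=1,n=7: acc = 18+7 = 25
j=2,n=3: acc = 25+6 = 31
j=2,n=4: acc = 31+8 = 39
j=2,n=5: acc = 39+10 = 49
j=2,n=6: acc = 49+12 = 61
j=2,n=7: acc = 61+14 = 75
j=3,n=3: acc = 75+9 = 84
j=3,n=4: acc = 84+12 = 96
j=3,n=5: acc = 96+15 = 111
j=3,n=6: acc = 111+18 = 129
j=3,n=7: acc = 129+21 = 150

150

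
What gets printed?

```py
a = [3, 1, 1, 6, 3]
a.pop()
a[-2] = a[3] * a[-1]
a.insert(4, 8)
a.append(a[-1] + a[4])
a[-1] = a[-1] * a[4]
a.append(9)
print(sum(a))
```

pop() removes 3 → [3, 1, 1, 6]
a[-2] = a[3]*a[-1] = 6*6 = 36 → [3, 1, 36, 6]
insert 8 at 4 → [3, 1, 36, 6, 8]
append a[-1]+a[4] = 8+8 = 16 → [3, 1, 36, 6, 8, 16]
a[-1] = a[-1]*a[4] = 16*8 = 128 → [3, 1, 36, 6, 8, 128]
append 9 → [3, 1, 36, 6, 8, 128, 9]
sum = 191

191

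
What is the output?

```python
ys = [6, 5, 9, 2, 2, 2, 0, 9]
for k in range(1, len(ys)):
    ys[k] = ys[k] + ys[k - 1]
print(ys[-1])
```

35

k=1: ys[1] = 5+6 = 11 → [6, 11, 9, 2, 2, 2, 0, 9]
k=2: ys[2] = 9+11 = 20 → [6, 11, 20, 2, 2, 2, 0, 9]
k=3: ys[3] = 2+20 = 22 → [6, 11, 20, 22, 2, 2, 0, 9]
k=4: ys[4] = 2+22 = 24 → [6, 11, 20, 22, 24, 2, 0, 9]
k=5: ys[5] = 2+24 = 26 → [6, 11, 20, 22, 24, 26, 0, 9]
k=6: ys[6] = 0+26 = 26 → [6, 11, 20, 22, 24, 26, 26, 9]
k=7: ys[7] = 9+26 = 35 → [6, 11, 20, 22, 24, 26, 26, 35]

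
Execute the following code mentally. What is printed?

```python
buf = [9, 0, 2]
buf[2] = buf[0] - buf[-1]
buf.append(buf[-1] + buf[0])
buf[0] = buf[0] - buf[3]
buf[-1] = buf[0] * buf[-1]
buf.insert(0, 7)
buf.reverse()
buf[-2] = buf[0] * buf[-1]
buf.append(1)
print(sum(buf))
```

buf[2] = buf[0]-buf[-1] = 9-2 = 7 → [9, 0, 7]
append buf[-1]+buf[0] = 7+9 = 16 → [9, 0, 7, 16]
buf[0] = buf[0]-buf[3] = 9-16 = -7 → [-7, 0, 7, 16]
buf[-1] = buf[0]*buf[-1] = (-7)*16 = -112 → [-7, 0, 7, -112]
insert 7 at 0 → [7, -7, 0, 7, -112]
reverse → [-112, 7, 0, -7, 7]
buf[-2] = buf[0]*buf[-1] = (-112)*7 = -784 → [-112, 7, 0, -784, 7]
append 1 → [-112, 7, 0, -784, 7, 1]
sum = -881

-881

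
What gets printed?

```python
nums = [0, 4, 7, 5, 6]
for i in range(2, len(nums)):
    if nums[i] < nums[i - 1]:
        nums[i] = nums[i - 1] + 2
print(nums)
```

[0, 4, 7, 9, 11]

i=2: 7>=4, unchanged → [0, 4, 7, 5, 6]
i=3: 5<7, nums[3] = 7+2 = 9 → [0, 4, 7, 9, 6]
i=4: 6<9, nums[4] = 9+2 = 11 → [0, 4, 7, 9, 11]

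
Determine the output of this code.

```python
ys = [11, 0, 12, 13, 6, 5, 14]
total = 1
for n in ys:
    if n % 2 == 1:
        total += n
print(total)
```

n=11: odd, total = 1+11 = 12
n=0: not odd
n=12: not odd
n=13: odd, total = 12+13 = 25
n=6: not odd
n=5: odd, total = 25+5 = 30
n=14: not odd

30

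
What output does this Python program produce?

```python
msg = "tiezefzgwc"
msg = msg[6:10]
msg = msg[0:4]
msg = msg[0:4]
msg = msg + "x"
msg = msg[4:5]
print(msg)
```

slice [6:10] → 'zgwc'
slice [0:4] → 'zgwc'
slice [0:4] → 'zgwc'
+ 'x' → 'zgwcx'
slice [4:5] → 'x'

x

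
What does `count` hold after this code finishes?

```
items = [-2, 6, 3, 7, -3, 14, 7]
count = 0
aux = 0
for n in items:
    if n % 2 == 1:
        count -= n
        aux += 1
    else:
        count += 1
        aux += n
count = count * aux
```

-242

n=-2: not odd, count = 0+1 = 1; aux=-2
n=6: not odd, count = 1+1 = 2; aux=4
n=3: odd, count = 2-3 = -1; aux=5
n=7: odd, count = (-1)-7 = -8; aux=6
n=-3: odd, count = (-8)-(-3) = -5; aux=7
n=14: not odd, count = (-5)+1 = -4; aux=21
n=7: odd, count = (-4)-7 = -11; aux=22
count*aux = (-11)*22 = -242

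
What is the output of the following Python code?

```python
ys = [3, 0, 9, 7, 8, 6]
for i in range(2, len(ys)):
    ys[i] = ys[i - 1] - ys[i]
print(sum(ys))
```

-76

i=2: ys[2] = 0-9 = -9 → [3, 0, -9, 7, 8, 6]
i=3: ys[3] = (-9)-7 = -16 → [3, 0, -9, -16, 8, 6]
i=4: ys[4] = (-16)-8 = -24 → [3, 0, -9, -16, -24, 6]
i=5: ys[5] = (-24)-6 = -30 → [3, 0, -9, -16, -24, -30]
sum = -76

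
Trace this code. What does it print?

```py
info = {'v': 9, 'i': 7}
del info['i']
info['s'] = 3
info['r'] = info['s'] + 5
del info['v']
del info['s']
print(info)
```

del 'i' → {'v': 9}
info['s'] = 3 → {'v': 9, 's': 3}
info['r'] = info['s']+5 = 8 → {'v': 9, 's': 3, 'r': 8}
del 'v' → {'s': 3, 'r': 8}
del 's' → {'r': 8}

{'r': 8}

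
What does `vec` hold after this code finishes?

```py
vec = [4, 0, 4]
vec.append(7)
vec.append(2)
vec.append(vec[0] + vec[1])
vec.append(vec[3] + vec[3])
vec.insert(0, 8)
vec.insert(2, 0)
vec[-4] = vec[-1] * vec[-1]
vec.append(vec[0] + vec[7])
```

append 7 → [4, 0, 4, 7]
append 2 → [4, 0, 4, 7, 2]
append vec[0]+vec[1] = 4+0 = 4 → [4, 0, 4, 7, 2, 4]
append vec[3]+vec[3] = 7+7 = 14 → [4, 0, 4, 7, 2, 4, 14]
insert 8 at 0 → [8, 4, 0, 4, 7, 2, 4, 14]
insert 0 at 2 → [8, 4, 0, 0, 4, 7, 2, 4, 14]
vec[-4] = vec[-1]*vec[-1] = 14*14 = 196 → [8, 4, 0, 0, 4, 196, 2, 4, 14]
append vec[0]+vec[7] = 8+4 = 12 → [8, 4, 0, 0, 4, 196, 2, 4, 14, 12]

[8, 4, 0, 0, 4, 196, 2, 4, 14, 12]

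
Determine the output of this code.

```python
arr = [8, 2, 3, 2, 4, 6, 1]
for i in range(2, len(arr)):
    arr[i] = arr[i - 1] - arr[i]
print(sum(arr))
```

-28

i=2: arr[2] = 2-3 = -1 → [8, 2, -1, 2, 4, 6, 1]
i=3: arr[3] = (-1)-2 = -3 → [8, 2, -1, -3, 4, 6, 1]
i=4: arr[4] = (-3)-4 = -7 → [8, 2, -1, -3, -7, 6, 1]
i=5: arr[5] = (-7)-6 = -13 → [8, 2, -1, -3, -7, -13, 1]
i=6: arr[6] = (-13)-1 = -14 → [8, 2, -1, -3, -7, -13, -14]
sum = -28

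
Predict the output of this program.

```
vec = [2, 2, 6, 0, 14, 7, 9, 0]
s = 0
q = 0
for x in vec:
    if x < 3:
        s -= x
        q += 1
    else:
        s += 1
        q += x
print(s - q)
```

-40

x=2: <3, s = 0-2 = -2; q=1
x=2: <3, s = (-2)-2 = -4; q=2
x=6: not <3, s = (-4)+1 = -3; q=8
x=0: <3, s = (-3)-0 = -3; q=9
x=14: not <3, s = (-3)+1 = -2; q=23
x=7: not <3, s = (-2)+1 = -1; q=30
x=9: not <3, s = (-1)+1 = 0; q=39
x=0: <3, s = 0-0 = 0; q=40
s-q = 0-40 = -40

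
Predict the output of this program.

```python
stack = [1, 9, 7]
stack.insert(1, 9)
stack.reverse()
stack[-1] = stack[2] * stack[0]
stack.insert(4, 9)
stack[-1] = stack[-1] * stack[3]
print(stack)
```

[7, 9, 9, 63, 567]

insert 9 at 1 → [1, 9, 9, 7]
reverse → [7, 9, 9, 1]
stack[-1] = stack[2]*stack[0] = 9*7 = 63 → [7, 9, 9, 63]
insert 9 at 4 → [7, 9, 9, 63, 9]
stack[-1] = stack[-1]*stack[3] = 9*63 = 567 → [7, 9, 9, 63, 567]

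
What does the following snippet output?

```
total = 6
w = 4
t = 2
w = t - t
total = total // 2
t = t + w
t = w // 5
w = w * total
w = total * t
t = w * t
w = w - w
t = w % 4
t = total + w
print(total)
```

w = 2-2 = 0
total = 6//2 = 3
t = 2+0 = 2
t = 0//5 = 0
w = 0*3 = 0
w = 3*0 = 0
t = 0*0 = 0
w = 0-0 = 0
t = 0%4 = 0
t = 3+0 = 3

3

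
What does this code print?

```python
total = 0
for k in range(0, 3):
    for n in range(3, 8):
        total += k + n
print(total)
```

90

k=0,n=3: total = 0+3 = 3
k=0,n=4: total = 3+4 = 7
k=0,n=5: total = 7+5 = 12
k=0,n=6: total = 12+6 = 18
k=0,n=7: total = 18+7 = 25
k=1,n=3: total = 25+4 = 29
k=1,n=4: total = 29+5 = 34
k=1,n=5: total = 34+6 = 40
k=1,n=6: total = 40+7 = 47
k=1,n=7: total = 47+8 = 55
k=2,n=3: total = 55+5 = 60
k=2,n=4: total = 60+6 = 66
k=2,n=5: total = 66+7 = 73
k=2,n=6: total = 73+8 = 81
k=2,n=7: total = 81+9 = 90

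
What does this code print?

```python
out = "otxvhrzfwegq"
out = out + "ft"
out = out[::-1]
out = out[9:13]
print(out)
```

hvxt

+ 'ft' → 'otxvhrzfwegqft'
reverse → 'tfqgewfzrhvxto'
slice [9:13] → 'hvxt'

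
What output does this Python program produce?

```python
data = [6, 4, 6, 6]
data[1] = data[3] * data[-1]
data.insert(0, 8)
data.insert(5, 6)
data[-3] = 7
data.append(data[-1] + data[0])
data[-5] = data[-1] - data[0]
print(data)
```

[8, 6, 6, 7, 6, 6, 14]

data[1] = data[3]*data[-1] = 6*6 = 36 → [6, 36, 6, 6]
insert 8 at 0 → [8, 6, 36, 6, 6]
insert 6 at 5 → [8, 6, 36, 6, 6, 6]
data[-3] = 7 → [8, 6, 36, 7, 6, 6]
append data[-1]+data[0] = 6+8 = 14 → [8, 6, 36, 7, 6, 6, 14]
data[-5] = data[-1]-data[0] = 14-8 = 6 → [8, 6, 6, 7, 6, 6, 14]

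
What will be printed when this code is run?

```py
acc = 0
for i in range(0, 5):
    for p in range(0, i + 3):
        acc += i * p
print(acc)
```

i=0,p=0: acc = 0+0 = 0
i=0,p=1: acc = 0+0 = 0
i=0,p=2: acc = 0+0 = 0
i=1,p=0: acc = 0+0 = 0
i=1,p=1: acc = 0+1 = 1
i=1,p=2: acc = 1+2 = 3
i=1,p=3: acc = 3+3 = 6
i=2,p=0: acc = 6+0 = 6
i=2,p=1: acc = 6+2 = 8
i=2,p=2: acc = 8+4 = 12
i=2,p=3: acc = 12+6 = 18
i=2,p=4: acc = 18+8 = 26
i=3,p=0: acc = 26+0 = 26
i=3,p=1: acc = 26+3 = 29
i=3,p=2: acc = 29+6 = 35
i=3,p=3: acc = 35+9 = 44
i=3,p=4: acc = 44+12 = 56
i=3,p=5: acc = 56+15 = 71
i=4,p=0: acc = 71+0 = 71
i=4,p=1: acc = 71+4 = 75
i=4,p=2: acc = 75+8 = 83
i=4,p=3: acc = 83+12 = 95
i=4,p=4: acc = 95+16 = 111
i=4,p=5: acc = 111+20 = 131
i=4,p=6: acc = 131+24 = 155

155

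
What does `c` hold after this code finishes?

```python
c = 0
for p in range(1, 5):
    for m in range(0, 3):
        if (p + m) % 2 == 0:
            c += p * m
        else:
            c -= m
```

p=1,m=0: odd sum, c = 0-0 = 0
p=1,m=1: even sum, c = 0+1 = 1
p=1,m=2: odd sum, c = 1-2 = -1
p=2,m=0: even sum, c = (-1)+0 = -1
p=2,m=1: odd sum, c = (-1)-1 = -2
p=2,m=2: even sum, c = (-2)+4 = 2
p=3,m=0: odd sum, c = 2-0 = 2
p=3,m=1: even sum, c = 2+3 = 5
p=3,m=2: odd sum, c = 5-2 = 3
p=4,m=0: even sum, c = 3+0 = 3
p=4,m=1: odd sum, c = 3-1 = 2
p=4,m=2: even sum, c = 2+8 = 10

10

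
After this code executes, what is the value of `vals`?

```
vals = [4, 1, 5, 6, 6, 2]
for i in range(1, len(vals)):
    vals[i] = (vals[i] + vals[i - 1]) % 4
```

[4, 1, 2, 0, 2, 0]

i=1: vals[1] = (1+4)%4 = 1 → [4, 1, 5, 6, 6, 2]
i=2: vals[2] = (5+1)%4 = 2 → [4, 1, 2, 6, 6, 2]
i=3: vals[3] = (6+2)%4 = 0 → [4, 1, 2, 0, 6, 2]
i=4: vals[4] = (6+0)%4 = 2 → [4, 1, 2, 0, 2, 2]
i=5: vals[5] = (2+2)%4 = 0 → [4, 1, 2, 0, 2, 0]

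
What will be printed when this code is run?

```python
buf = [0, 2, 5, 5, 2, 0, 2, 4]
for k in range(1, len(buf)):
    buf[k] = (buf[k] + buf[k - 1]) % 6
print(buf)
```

k=1: buf[1] = (2+0)%6 = 2 → [0, 2, 5, 5, 2, 0, 2, 4]
k=2: buf[2] = (5+2)%6 = 1 → [0, 2, 1, 5, 2, 0, 2, 4]
k=3: buf[3] = (5+1)%6 = 0 → [0, 2, 1, 0, 2, 0, 2, 4]
k=4: buf[4] = (2+0)%6 = 2 → [0, 2, 1, 0, 2, 0, 2, 4]
k=5: buf[5] = (0+2)%6 = 2 → [0, 2, 1, 0, 2, 2, 2, 4]
k=6: buf[6] = (2+2)%6 = 4 → [0, 2, 1, 0, 2, 2, 4, 4]
k=7: buf[7] = (4+4)%6 = 2 → [0, 2, 1, 0, 2, 2, 4, 2]

[0, 2, 1, 0, 2, 2, 4, 2]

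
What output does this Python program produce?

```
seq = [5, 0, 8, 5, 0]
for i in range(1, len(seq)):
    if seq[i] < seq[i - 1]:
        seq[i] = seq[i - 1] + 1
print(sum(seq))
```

i=1: 0<5, seq[1] = 5+1 = 6 → [5, 6, 8, 5, 0]
i=2: 8>=6, unchanged → [5, 6, 8, 5, 0]
i=3: 5<8, seq[3] = 8+1 = 9 → [5, 6, 8, 9, 0]
i=4: 0<9, seq[4] = 9+1 = 10 → [5, 6, 8, 9, 10]
sum = 38

38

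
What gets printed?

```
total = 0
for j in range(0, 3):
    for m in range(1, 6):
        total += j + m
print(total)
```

60

j=0,m=1: total = 0+1 = 1
j=0,m=2: total = 1+2 = 3
j=0,m=3: total = 3+3 = 6
j=0,m=4: total = 6+4 = 10
j=0,m=5: total = 10+5 = 15
j=1,m=1: total = 15+2 = 17
j=1,m=2: total = 17+3 = 20
j=1,m=3: total = 20+4 = 24
j=1,m=4: total = 24+5 = 29
j=1,m=5: total = 29+6 = 35
j=2,m=1: total = 35+3 = 38
j=2,m=2: total = 38+4 = 42
j=2,m=3: total = 42+5 = 47
j=2,m=4: total = 47+6 = 53
j=2,m=5: total = 53+7 = 60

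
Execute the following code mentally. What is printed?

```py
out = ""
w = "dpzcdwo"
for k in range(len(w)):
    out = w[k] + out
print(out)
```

k=0: prepend 'd' → 'd'
k=1: prepend 'p' → 'pd'
k=2: prepend 'z' → 'zpd'
k=3: prepend 'c' → 'czpd'
k=4: prepend 'd' → 'dczpd'
k=5: prepend 'w' → 'wdczpd'
k=6: prepend 'o' → 'owdczpd'

owdczpd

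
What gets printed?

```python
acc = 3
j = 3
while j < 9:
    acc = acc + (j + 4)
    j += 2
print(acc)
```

30

j=3: acc = 3+7 = 10
j=5: acc = 10+9 = 19
j=7: acc = 19+11 = 30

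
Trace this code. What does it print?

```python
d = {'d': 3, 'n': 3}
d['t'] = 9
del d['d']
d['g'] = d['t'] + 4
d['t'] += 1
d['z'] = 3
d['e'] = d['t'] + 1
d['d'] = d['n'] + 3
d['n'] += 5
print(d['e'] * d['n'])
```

88

d['t'] = 9 → {'d': 3, 'n': 3, 't': 9}
del 'd' → {'n': 3, 't': 9}
d['g'] = d['t']+4 = 13 → {'n': 3, 't': 9, 'g': 13}
d['t'] = 9+1 = 10 → {'n': 3, 't': 10, 'g': 13}
d['z'] = 3 → {'n': 3, 't': 10, 'g': 13, 'z': 3}
d['e'] = d['t']+1 = 11 → {'n': 3, 't': 10, 'g': 13, 'z': 3, 'e': 11}
d['d'] = d['n']+3 = 6 → {'n': 3, 't': 10, 'g': 13, 'z': 3, 'e': 11, 'd': 6}
d['n'] = 3+5 = 8 → {'n': 8, 't': 10, 'g': 13, 'z': 3, 'e': 11, 'd': 6}
d['e']*d['n'] = 11*8 = 88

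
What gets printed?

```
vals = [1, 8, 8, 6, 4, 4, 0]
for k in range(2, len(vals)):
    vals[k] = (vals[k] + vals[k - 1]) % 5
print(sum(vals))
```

k=2: vals[2] = (8+8)%5 = 1 → [1, 8, 1, 6, 4, 4, 0]
k=3: vals[3] = (6+1)%5 = 2 → [1, 8, 1, 2, 4, 4, 0]
k=4: vals[4] = (4+2)%5 = 1 → [1, 8, 1, 2, 1, 4, 0]
k=5: vals[5] = (4+1)%5 = 0 → [1, 8, 1, 2, 1, 0, 0]
k=6: vals[6] = (0+0)%5 = 0 → [1, 8, 1, 2, 1, 0, 0]
sum = 13

13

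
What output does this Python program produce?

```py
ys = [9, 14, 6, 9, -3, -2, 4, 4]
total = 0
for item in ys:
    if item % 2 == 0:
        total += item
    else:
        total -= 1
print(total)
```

item=9: not even, total = 0-1 = -1
item=14: even, total = (-1)+14 = 13
item=6: even, total = 13+6 = 19
item=9: not even, total = 19-1 = 18
item=-3: not even, total = 18-1 = 17
item=-2: even, total = 17+(-2) = 15
item=4: even, total = 15+4 = 19
item=4: even, total = 19+4 = 23

23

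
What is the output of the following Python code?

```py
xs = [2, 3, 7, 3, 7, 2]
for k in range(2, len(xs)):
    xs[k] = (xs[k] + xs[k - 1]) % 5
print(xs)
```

[2, 3, 0, 3, 0, 2]

k=2: xs[2] = (7+3)%5 = 0 → [2, 3, 0, 3, 7, 2]
k=3: xs[3] = (3+0)%5 = 3 → [2, 3, 0, 3, 7, 2]
k=4: xs[4] = (7+3)%5 = 0 → [2, 3, 0, 3, 0, 2]
k=5: xs[5] = (2+0)%5 = 2 → [2, 3, 0, 3, 0, 2]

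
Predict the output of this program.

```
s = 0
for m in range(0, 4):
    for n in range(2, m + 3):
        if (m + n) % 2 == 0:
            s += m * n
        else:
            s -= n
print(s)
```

m=0,n=2: even sum, s = 0+0 = 0
m=1,n=2: odd sum, s = 0-2 = -2
m=1,n=3: even sum, s = (-2)+3 = 1
m=2,n=2: even sum, s = 1+4 = 5
m=2,n=3: odd sum, s = 5-3 = 2
m=2,n=4: even sum, s = 2+8 = 10
m=3,n=2: odd sum, s = 10-2 = 8
m=3,n=3: even sum, s = 8+9 = 17
m=3,n=4: odd sum, s = 17-4 = 13
m=3,n=5: even sum, s = 13+15 = 28

28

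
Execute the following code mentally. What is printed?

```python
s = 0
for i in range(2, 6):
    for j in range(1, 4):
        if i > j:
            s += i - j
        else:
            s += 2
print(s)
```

i=2,j=1: 2>1, s = 0+1 = 1
i=2,j=2: not 2>2, s = 1+2 = 3
i=2,j=3: not 2>3, s = 3+2 = 5
i=3,j=1: 3>1, s = 5+2 = 7
i=3,j=2: 3>2, s = 7+1 = 8
i=3,j=3: not 3>3, s = 8+2 = 10
i=4,j=1: 4>1, s = 10+3 = 13
i=4,j=2: 4>2, s = 13+2 = 15
i=4,j=3: 4>3, s = 15+1 = 16
i=5,j=1: 5>1, s = 16+4 = 20
i=5,j=2: 5>2, s = 20+3 = 23
i=5,j=3: 5>3, s = 23+2 = 25

25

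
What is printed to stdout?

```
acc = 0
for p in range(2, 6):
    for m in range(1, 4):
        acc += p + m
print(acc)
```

p=2,m=1: acc = 0+3 = 3
p=2,m=2: acc = 3+4 = 7
p=2,m=3: acc = 7+5 = 12
p=3,m=1: acc = 12+4 = 16
p=3,m=2: acc = 16+5 = 21
p=3,m=3: acc = 21+6 = 27
p=4,m=1: acc = 27+5 = 32
p=4,m=2: acc = 32+6 = 38
p=4,m=3: acc = 38+7 = 45
p=5,m=1: acc = 45+6 = 51
p=5,m=2: acc = 51+7 = 58
p=5,m=3: acc = 58+8 = 66

66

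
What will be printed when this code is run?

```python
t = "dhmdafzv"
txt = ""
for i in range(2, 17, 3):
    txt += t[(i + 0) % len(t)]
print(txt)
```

mfddz

i=2: add t[2]='m' → 'm'
i=5: add t[5]='f' → 'mf'
i=8: add t[0]='d' → 'mfd'
i=11: add t[3]='d' → 'mfdd'
i=14: add t[6]='z' → 'mfddz'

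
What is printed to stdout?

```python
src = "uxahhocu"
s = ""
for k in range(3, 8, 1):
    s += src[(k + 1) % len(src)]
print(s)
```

k=3: add src[4]='h' → 'h'
k=4: add src[5]='o' → 'ho'
k=5: add src[6]='c' → 'hoc'
k=6: add src[7]='u' → 'hocu'
k=7: add src[0]='u' → 'hocuu'

hocuu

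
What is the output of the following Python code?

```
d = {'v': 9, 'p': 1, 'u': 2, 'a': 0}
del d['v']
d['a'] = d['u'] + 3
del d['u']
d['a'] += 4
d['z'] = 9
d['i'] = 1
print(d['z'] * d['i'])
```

del 'v' → {'p': 1, 'u': 2, 'a': 0}
d['a'] = d['u']+3 = 5 → {'p': 1, 'u': 2, 'a': 5}
del 'u' → {'p': 1, 'a': 5}
d['a'] = 5+4 = 9 → {'p': 1, 'a': 9}
d['z'] = 9 → {'p': 1, 'a': 9, 'z': 9}
d['i'] = 1 → {'p': 1, 'a': 9, 'z': 9, 'i': 1}
d['z']*d['i'] = 9*1 = 9

9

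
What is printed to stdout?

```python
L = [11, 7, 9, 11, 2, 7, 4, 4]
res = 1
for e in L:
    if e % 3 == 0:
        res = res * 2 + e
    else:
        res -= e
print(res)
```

-53

e=11: not %3==0, res = 1-11 = -10
e=7: not %3==0, res = (-10)-7 = -17
e=9: %3==0, res = (-17)*2+9 = -25
e=11: not %3==0, res = (-25)-11 = -36
e=2: not %3==0, res = (-36)-2 = -38
e=7: not %3==0, res = (-38)-7 = -45
e=4: not %3==0, res = (-45)-4 = -49
e=4: not %3==0, res = (-49)-4 = -53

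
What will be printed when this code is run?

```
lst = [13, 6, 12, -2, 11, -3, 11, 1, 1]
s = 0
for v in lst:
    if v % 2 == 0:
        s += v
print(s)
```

v=13: not even
v=6: even, s = 0+6 = 6
v=12: even, s = 6+12 = 18
v=-2: even, s = 18+(-2) = 16
v=11: not even
v=-3: not even
v=11: not even
v=1: not even
v=1: not even

16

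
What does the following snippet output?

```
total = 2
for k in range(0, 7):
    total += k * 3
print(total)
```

k=0: total = 2+0*3 = 2
k=1: total = 2+1*3 = 5
k=2: total = 5+2*3 = 11
k=3: total = 11+3*3 = 20
k=4: total = 20+4*3 = 32
k=5: total = 32+5*3 = 47
k=6: total = 47+6*3 = 65

65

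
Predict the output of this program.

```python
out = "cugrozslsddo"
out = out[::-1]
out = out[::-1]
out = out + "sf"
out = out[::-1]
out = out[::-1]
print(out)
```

cugrozslsddosf

reverse → 'oddslszorguc'
reverse → 'cugrozslsddo'
+ 'sf' → 'cugrozslsddosf'
reverse → 'fsoddslszorguc'
reverse → 'cugrozslsddosf'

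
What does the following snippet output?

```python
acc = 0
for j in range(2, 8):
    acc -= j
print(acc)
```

-27

j=2: acc = 0-2 = -2
j=3: acc = (-2)-3 = -5
j=4: acc = (-5)-4 = -9
j=5: acc = (-9)-5 = -14
j=6: acc = (-14)-6 = -20
j=7: acc = (-20)-7 = -27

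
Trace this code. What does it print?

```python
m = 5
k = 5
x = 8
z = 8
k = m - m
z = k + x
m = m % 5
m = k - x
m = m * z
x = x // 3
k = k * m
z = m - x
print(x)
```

2

k = 5-5 = 0
z = 0+8 = 8
m = 5%5 = 0
m = 0-8 = -8
m = (-8)*8 = -64
x = 8//3 = 2
k = 0*(-64) = 0
z = (-64)-2 = -66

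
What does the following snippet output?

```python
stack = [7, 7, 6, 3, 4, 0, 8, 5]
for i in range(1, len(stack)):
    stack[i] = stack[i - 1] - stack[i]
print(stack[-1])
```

-26

i=1: stack[1] = 7-7 = 0 → [7, 0, 6, 3, 4, 0, 8, 5]
i=2: stack[2] = 0-6 = -6 → [7, 0, -6, 3, 4, 0, 8, 5]
i=3: stack[3] = (-6)-3 = -9 → [7, 0, -6, -9, 4, 0, 8, 5]
i=4: stack[4] = (-9)-4 = -13 → [7, 0, -6, -9, -13, 0, 8, 5]
i=5: stack[5] = (-13)-0 = -13 → [7, 0, -6, -9, -13, -13, 8, 5]
i=6: stack[6] = (-13)-8 = -21 → [7, 0, -6, -9, -13, -13, -21, 5]
i=7: stack[7] = (-21)-5 = -26 → [7, 0, -6, -9, -13, -13, -21, -26]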